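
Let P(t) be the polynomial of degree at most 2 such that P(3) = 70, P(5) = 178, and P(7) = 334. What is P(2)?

Forward differences of the values at t = 3, 5, 7:
  P  : 70  178  334
  Δ  : 108  156
  Δ^2: 48
The second differences are constant, confirming degree 2.
Interpolating (Newton forward form) and evaluating at t = 2 gives P(2) = 34.

34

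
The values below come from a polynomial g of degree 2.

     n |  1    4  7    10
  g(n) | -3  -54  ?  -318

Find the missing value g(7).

On equispaced nodes a degree-2 polynomial has vanishing third forward difference, so
  - g(1) + 3·g(4) - 3·g(7) + g(10) = 0.
Substituting the known values and solving for g(7):
  -3·g(7) = 477
  g(7) = -159.

-159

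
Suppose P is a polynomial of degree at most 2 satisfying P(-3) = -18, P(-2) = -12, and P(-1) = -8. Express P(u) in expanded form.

P(u) = -u^2 + u - 6

Using the Lagrange interpolation formula with nodes -3, -2, -1:
  L_0(u) = (u + 2)(u + 1) / 2
  L_1(u) = (u + 3)(u + 1) / -1
  L_2(u) = (u + 3)(u + 2) / 2
Then P(u) = -18·L_0(u) - 12·L_1(u) - 8·L_2(u).
Expanding and collecting terms gives P(u) = -u^2 + u - 6.
Check: P(-1) = -8. ✓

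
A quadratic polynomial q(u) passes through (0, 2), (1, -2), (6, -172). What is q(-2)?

-20

Using the Lagrange interpolation formula with nodes 0, 1, 6:
  L_0(u) = (u - 1)(u - 6) / 6
  L_1(u) = u(u - 6) / -5
  L_2(u) = u(u - 1) / 30
Then q(u) = 2·L_0(u) - 2·L_1(u) - 172·L_2(u).
Expanding and collecting terms gives q(u) = -5u² + u + 2.
Evaluating at u = -2: q(-2) = -20.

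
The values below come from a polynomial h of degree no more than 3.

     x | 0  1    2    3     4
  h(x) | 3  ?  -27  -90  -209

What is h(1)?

On equispaced nodes a degree-3 polynomial has vanishing fourth forward difference, so
  h(0) - 4·h(1) + 6·h(2) - 4·h(3) + h(4) = 0.
Substituting the known values and solving for h(1):
  -4·h(1) = 8
  h(1) = -2.

-2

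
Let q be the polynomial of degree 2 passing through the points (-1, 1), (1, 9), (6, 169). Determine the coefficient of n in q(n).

4

Write q(n) = an^2 + bn + c. Substituting each data point gives a linear system:
  a - b + c = 1
  a + b + c = 9
  36a + 6b + c = 169
Solving the system yields a = 4, b = 4, c = 1.
So q(n) = 4n^2 + 4n + 1.
The coefficient of n is 4.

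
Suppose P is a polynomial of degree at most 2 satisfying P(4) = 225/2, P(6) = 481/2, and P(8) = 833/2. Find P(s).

P(s) = 6s^2 + 4s + 1/2

Write P(s) = as^2 + bs + c. Substituting each data point gives a linear system:
  16a + 4b + c = 225/2
  36a + 6b + c = 481/2
  64a + 8b + c = 833/2
Solving the system yields a = 6, b = 4, c = 1/2.
So P(s) = 6s^2 + 4s + 1/2.
Check: P(8) = 833/2. ✓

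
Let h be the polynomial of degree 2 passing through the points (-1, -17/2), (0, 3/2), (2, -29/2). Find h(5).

-257/2

Using the Lagrange interpolation formula with nodes -1, 0, 2:
  L_0(t) = t(t - 2) / 3
  L_1(t) = (t + 1)(t - 2) / -2
  L_2(t) = (t + 1)t / 6
Then h(t) = -17/2·L_0(t) + 3/2·L_1(t) - 29/2·L_2(t).
Expanding and collecting terms gives h(t) = -6t² + 4t + 3/2.
Evaluating at t = 5: h(5) = -257/2.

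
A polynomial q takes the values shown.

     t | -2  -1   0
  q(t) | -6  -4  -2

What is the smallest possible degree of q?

1

Forward differences of the values at t = -2, -1, 0:
  q  : -6  -4  -2
  Δ  : 2  2
  Δ^2: 0
The first differences are constant (2) and nonzero, while all higher differences vanish, so the minimal degree is 1.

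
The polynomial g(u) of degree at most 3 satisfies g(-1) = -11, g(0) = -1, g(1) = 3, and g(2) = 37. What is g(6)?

Write g(u) = au^3 + bu^2 + cu + d. Substituting each data point gives a linear system:
  -a + b - c + d = -11
  d = -1
  a + b + c + d = 3
  8a + 4b + 2c + d = 37
Solving the system yields a = 6, b = -3, c = 1, d = -1.
So g(u) = 6u^3 - 3u^2 + u - 1.
Then g(6) = 1193.

1193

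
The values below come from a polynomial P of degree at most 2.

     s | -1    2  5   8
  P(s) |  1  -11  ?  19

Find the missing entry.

-5

The 3 known points determine the degree-2 polynomial uniquely.
Write P(s) = as^2 + bs + c. Substituting each data point gives a linear system:
  a - b + c = 1
  4a + 2b + c = -11
  64a + 8b + c = 19
Solving the system yields a = 1, b = -5, c = -5.
So P(s) = s² - 5s - 5.
Then P(5) = -5.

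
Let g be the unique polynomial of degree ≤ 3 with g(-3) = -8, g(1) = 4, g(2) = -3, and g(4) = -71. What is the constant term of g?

Write g(x) = ax^3 + bx^2 + cx + d. Substituting each data point gives a linear system:
  -27a + 9b - 3c + d = -8
  a + b + c + d = 4
  8a + 4b + 2c + d = -3
  64a + 16b + 4c + d = -71
Solving the system yields a = -1, b = -2, c = 6, d = 1.
So g(x) = -x^3 - 2x^2 + 6x + 1.
The constant term is 1.

1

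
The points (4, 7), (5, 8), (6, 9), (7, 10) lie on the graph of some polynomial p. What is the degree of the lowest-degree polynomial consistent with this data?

1

Forward differences of the values at t = 4, 5, 6, 7:
  p  : 7  8  9  10
  Δ  : 1  1  1
  Δ^2: 0  0
  Δ^3: 0
The first differences are constant (1) and nonzero, while all higher differences vanish, so the minimal degree is 1.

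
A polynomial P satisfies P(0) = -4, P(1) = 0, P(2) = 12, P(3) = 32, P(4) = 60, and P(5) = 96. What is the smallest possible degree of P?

Forward differences of the values at u = 0, 1, 2, 3, 4, 5:
  P  : -4  0  12  32  60  96
  Δ  : 4  12  20  28  36
  Δ^2: 8  8  8  8
  Δ^3: 0  0  0
  Δ^4: 0  0
  Δ^5: 0
The second differences are constant (8) and nonzero, while all higher differences vanish, so the minimal degree is 2.

2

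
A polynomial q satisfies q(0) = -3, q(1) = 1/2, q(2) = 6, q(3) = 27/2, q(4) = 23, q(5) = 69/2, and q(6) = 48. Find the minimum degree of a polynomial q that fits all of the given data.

Forward differences of the values at x = 0, 1, 2, 3, 4, 5, 6:
  q  : -3  1/2  6  27/2  23  69/2  48
  Δ  : 7/2  11/2  15/2  19/2  23/2  27/2
  Δ^2: 2  2  2  2  2
  Δ^3: 0  0  0  0
  Δ^4: 0  0  0
  Δ^5: 0  0
  Δ^6: 0
The second differences are constant (2) and nonzero, while all higher differences vanish, so the minimal degree is 2.

2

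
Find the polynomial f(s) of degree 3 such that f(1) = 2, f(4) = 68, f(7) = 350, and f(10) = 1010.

Using the Lagrange interpolation formula with nodes 1, 4, 7, 10:
  L_0(s) = (s - 4)(s - 7)(s - 10) / -162
  L_1(s) = (s - 1)(s - 7)(s - 10) / 54
  L_2(s) = (s - 1)(s - 4)(s - 10) / -54
  L_3(s) = (s - 1)(s - 4)(s - 7) / 162
Then f(s) = 2·L_0(s) + 68·L_1(s) + 350·L_2(s) + 1010·L_3(s).
Expanding and collecting terms gives f(s) = s^3 + s.
Check: f(1) = 2. ✓

f(s) = s^3 + s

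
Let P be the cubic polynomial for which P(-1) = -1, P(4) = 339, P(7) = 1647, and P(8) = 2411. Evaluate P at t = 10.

4575

Write P(t) = at^3 + bt^2 + ct + d. Substituting each data point gives a linear system:
  -a + b - c + d = -1
  64a + 16b + 4c + d = 339
  343a + 49b + 7c + d = 1647
  512a + 64b + 8c + d = 2411
Solving the system yields a = 4, b = 6, c = -2, d = -5.
So P(t) = 4t^3 + 6t^2 - 2t - 5.
Then P(10) = 4575.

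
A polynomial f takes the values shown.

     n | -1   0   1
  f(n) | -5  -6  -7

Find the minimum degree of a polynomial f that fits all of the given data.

1

Forward differences of the values at n = -1, 0, 1:
  f  : -5  -6  -7
  Δ  : -1  -1
  Δ^2: 0
The first differences are constant (-1) and nonzero, while all higher differences vanish, so the minimal degree is 1.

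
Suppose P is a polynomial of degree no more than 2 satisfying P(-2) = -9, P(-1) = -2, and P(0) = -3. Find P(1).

Write P(u) = au^2 + bu + c. Substituting each data point gives a linear system:
  4a - 2b + c = -9
  a - b + c = -2
  c = -3
Solving the system yields a = -4, b = -5, c = -3.
So P(u) = -4u² - 5u - 3.
Then P(1) = -12.

-12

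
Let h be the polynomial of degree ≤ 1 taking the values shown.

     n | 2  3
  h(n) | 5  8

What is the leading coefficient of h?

3

Write h(n) = an + b. Substituting each data point gives a linear system:
  2a + b = 5
  3a + b = 8
Solving the system yields a = 3, b = -1.
So h(n) = 3n - 1.
The leading coefficient is 3.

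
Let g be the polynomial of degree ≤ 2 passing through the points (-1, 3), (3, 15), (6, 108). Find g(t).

g(t) = 4t^2 - 5t - 6

Write g(t) = at^2 + bt + c. Substituting each data point gives a linear system:
  a - b + c = 3
  9a + 3b + c = 15
  36a + 6b + c = 108
Solving the system yields a = 4, b = -5, c = -6.
So g(t) = 4t^2 - 5t - 6.
Check: g(3) = 15. ✓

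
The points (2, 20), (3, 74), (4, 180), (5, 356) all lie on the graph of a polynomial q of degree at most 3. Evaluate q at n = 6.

620

Forward differences of the values at n = 2, 3, 4, 5:
  q  : 20  74  180  356
  Δ  : 54  106  176
  Δ^2: 52  70
  Δ^3: 18
The third differences are constant, confirming degree 3.
Interpolating (Newton forward form) and evaluating at n = 6 gives q(6) = 620.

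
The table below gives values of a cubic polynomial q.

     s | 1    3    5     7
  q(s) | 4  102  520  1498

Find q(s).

q(s) = 5s^3 - 5s^2 + 4s

Write q(s) = as^3 + bs^2 + cs + d. Substituting each data point gives a linear system:
  a + b + c + d = 4
  27a + 9b + 3c + d = 102
  125a + 25b + 5c + d = 520
  343a + 49b + 7c + d = 1498
Solving the system yields a = 5, b = -5, c = 4, d = 0.
So q(s) = 5s^3 - 5s^2 + 4s.
Check: q(3) = 102. ✓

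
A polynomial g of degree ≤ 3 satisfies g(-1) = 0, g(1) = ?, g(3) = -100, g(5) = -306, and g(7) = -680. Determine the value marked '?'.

On equispaced nodes a degree-3 polynomial has vanishing fourth forward difference, so
  g(-1) - 4·g(1) + 6·g(3) - 4·g(5) + g(7) = 0.
Substituting the known values and solving for g(1):
  -4·g(1) = 56
  g(1) = -14.

-14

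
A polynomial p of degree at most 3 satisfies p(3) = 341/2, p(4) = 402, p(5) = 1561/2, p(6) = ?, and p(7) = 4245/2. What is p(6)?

On equispaced nodes a degree-3 polynomial has vanishing fourth forward difference, so
  p(3) - 4·p(4) + 6·p(5) - 4·p(6) + p(7) = 0.
Substituting the known values and solving for p(6):
  -4·p(6) = -5368
  p(6) = 1342.

1342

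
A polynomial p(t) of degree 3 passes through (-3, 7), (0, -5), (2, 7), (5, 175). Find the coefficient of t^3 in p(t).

1

Write p(t) = at^3 + bt^2 + ct + d. Substituting each data point gives a linear system:
  -27a + 9b - 3c + d = 7
  d = -5
  8a + 4b + 2c + d = 7
  125a + 25b + 5c + d = 175
Solving the system yields a = 1, b = 3, c = -4, d = -5.
So p(t) = t³ + 3t² - 4t - 5.
The leading coefficient is 1.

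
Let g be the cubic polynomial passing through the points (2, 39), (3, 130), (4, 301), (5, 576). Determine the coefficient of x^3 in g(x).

Write g(x) = ax^3 + bx^2 + cx + d. Substituting each data point gives a linear system:
  8a + 4b + 2c + d = 39
  27a + 9b + 3c + d = 130
  64a + 16b + 4c + d = 301
  125a + 25b + 5c + d = 576
Solving the system yields a = 4, b = 4, c = -5, d = 1.
So g(x) = 4x^3 + 4x^2 - 5x + 1.
The leading coefficient is 4.

4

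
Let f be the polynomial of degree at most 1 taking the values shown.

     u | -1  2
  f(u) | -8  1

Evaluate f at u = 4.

Using the Lagrange interpolation formula with nodes -1, 2:
  L_0(u) = (u - 2) / -3
  L_1(u) = (u + 1) / 3
Then f(u) = -8·L_0(u) + 1·L_1(u).
Expanding and collecting terms gives f(u) = 3u - 5.
Evaluating at u = 4: f(4) = 7.

7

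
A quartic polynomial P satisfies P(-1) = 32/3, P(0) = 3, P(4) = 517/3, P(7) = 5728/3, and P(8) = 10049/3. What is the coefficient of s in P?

Write P(s) = as^4 + bs^3 + cs^2 + ds + e. Substituting each data point gives a linear system:
  a - b + c - d + e = 32/3
  e = 3
  256a + 64b + 16c + 4d + e = 517/3
  2401a + 343b + 49c + 7d + e = 5728/3
  4096a + 512b + 64c + 8d + e = 10049/3
Solving the system yields a = 1, b = -5/3, c = 2, d = -3, e = 3.
So P(s) = s^4 - (5/3)s^3 + 2s^2 - 3s + 3.
The coefficient of s is -3.

-3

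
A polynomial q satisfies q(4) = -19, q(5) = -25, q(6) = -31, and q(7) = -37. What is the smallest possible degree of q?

1

Forward differences of the values at s = 4, 5, 6, 7:
  q  : -19  -25  -31  -37
  Δ  : -6  -6  -6
  Δ^2: 0  0
  Δ^3: 0
The first differences are constant (-6) and nonzero, while all higher differences vanish, so the minimal degree is 1.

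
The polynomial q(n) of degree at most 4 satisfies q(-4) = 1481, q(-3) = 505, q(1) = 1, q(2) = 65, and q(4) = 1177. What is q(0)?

Using the Lagrange interpolation formula with nodes -4, -3, 1, 2, 4:
  L_0(n) = (n + 3)(n - 1)(n - 2)(n - 4) / 240
  L_1(n) = (n + 4)(n - 1)(n - 2)(n - 4) / -140
  L_2(n) = (n + 4)(n + 3)(n - 2)(n - 4) / 60
  L_3(n) = (n + 4)(n + 3)(n - 1)(n - 4) / -60
  L_4(n) = (n + 4)(n + 3)(n - 1)(n - 2) / 336
Then q(n) = 1481·L_0(n) + 505·L_1(n) + 1·L_2(n) + 65·L_3(n) + 1177·L_4(n).
Expanding and collecting terms gives q(n) = 5n^4 - 2n^3 + 3n^2 - 6n + 1.
Evaluating at n = 0: q(0) = 1.

1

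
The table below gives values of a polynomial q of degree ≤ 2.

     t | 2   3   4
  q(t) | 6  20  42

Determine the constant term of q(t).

Write q(t) = at^2 + bt + c. Substituting each data point gives a linear system:
  4a + 2b + c = 6
  9a + 3b + c = 20
  16a + 4b + c = 42
Solving the system yields a = 4, b = -6, c = 2.
So q(t) = 4t^2 - 6t + 2.
The constant term is 2.

2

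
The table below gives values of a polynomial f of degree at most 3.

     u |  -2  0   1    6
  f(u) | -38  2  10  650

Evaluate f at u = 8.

1522

Write f(u) = au^3 + bu^2 + cu + d. Substituting each data point gives a linear system:
  -8a + 4b - 2c + d = -38
  d = 2
  a + b + c + d = 10
  216a + 36b + 6c + d = 650
Solving the system yields a = 3, b = -1, c = 6, d = 2.
So f(u) = 3u^3 - u^2 + 6u + 2.
Then f(8) = 1522.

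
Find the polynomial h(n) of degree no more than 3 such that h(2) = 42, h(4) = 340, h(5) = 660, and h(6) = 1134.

h(n) = 5n^3 + 2n^2 - 3n

Write h(n) = an^3 + bn^2 + cn + d. Substituting each data point gives a linear system:
  8a + 4b + 2c + d = 42
  64a + 16b + 4c + d = 340
  125a + 25b + 5c + d = 660
  216a + 36b + 6c + d = 1134
Solving the system yields a = 5, b = 2, c = -3, d = 0.
So h(n) = 5n^3 + 2n^2 - 3n.
Check: h(5) = 660. ✓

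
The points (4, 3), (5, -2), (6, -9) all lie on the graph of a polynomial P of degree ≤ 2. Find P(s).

P(s) = -s^2 + 4s + 3

Write P(s) = as^2 + bs + c. Substituting each data point gives a linear system:
  16a + 4b + c = 3
  25a + 5b + c = -2
  36a + 6b + c = -9
Solving the system yields a = -1, b = 4, c = 3.
So P(s) = -s^2 + 4s + 3.
Check: P(6) = -9. ✓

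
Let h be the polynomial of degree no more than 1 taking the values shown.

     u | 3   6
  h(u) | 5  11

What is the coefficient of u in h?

2

Write h(u) = au + b. Substituting each data point gives a linear system:
  3a + b = 5
  6a + b = 11
Solving the system yields a = 2, b = -1.
So h(u) = 2u - 1.
The leading coefficient is 2.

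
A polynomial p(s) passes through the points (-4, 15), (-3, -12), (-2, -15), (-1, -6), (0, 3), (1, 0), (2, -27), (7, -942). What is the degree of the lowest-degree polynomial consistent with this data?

Divided differences on the nodes -4, -3, -2, -1, 0, 1, 2, 7:
  order 0: 15  -12  -15  -6  3  0  -27  -942
  order 1: -27  -3  9  9  -3  -27  -183
  order 2: 12  6  0  -6  -12  -26
  order 3: -2  -2  -2  -2  -2
  order 4: 0  0  0  0
  order 5: 0  0  0
  order 6: 0  0
  order 7: 0
The order-3 divided differences are all -2 (nonzero) and every higher order vanishes, so the data lies on a polynomial of degree exactly 3.

3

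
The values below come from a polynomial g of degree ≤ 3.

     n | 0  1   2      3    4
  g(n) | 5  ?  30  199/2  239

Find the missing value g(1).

The 4 known points determine the degree-3 polynomial uniquely.
Write g(n) = an^3 + bn^2 + cn + d. Substituting each data point gives a linear system:
  d = 5
  8a + 4b + 2c + d = 30
  27a + 9b + 3c + d = 199/2
  64a + 16b + 4c + d = 239
Solving the system yields a = 4, b = -1, c = -3/2, d = 5.
So g(n) = 4n^3 - n^2 - (3/2)n + 5.
Then g(1) = 13/2.

13/2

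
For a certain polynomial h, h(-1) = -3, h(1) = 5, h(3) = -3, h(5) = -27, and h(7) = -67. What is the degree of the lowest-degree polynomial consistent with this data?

Forward differences of the values at t = -1, 1, 3, 5, 7:
  h  : -3  5  -3  -27  -67
  Δ  : 8  -8  -24  -40
  Δ^2: -16  -16  -16
  Δ^3: 0  0
  Δ^4: 0
The second differences are constant (-16) and nonzero, while all higher differences vanish, so the minimal degree is 2.

2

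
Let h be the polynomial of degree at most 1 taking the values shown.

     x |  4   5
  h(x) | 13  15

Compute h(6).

17

Write h(x) = ax + b. Substituting each data point gives a linear system:
  4a + b = 13
  5a + b = 15
Solving the system yields a = 2, b = 5.
So h(x) = 2x + 5.
Then h(6) = 17.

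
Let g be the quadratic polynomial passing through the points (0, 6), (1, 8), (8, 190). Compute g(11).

Using the Lagrange interpolation formula with nodes 0, 1, 8:
  L_0(u) = (u - 1)(u - 8) / 8
  L_1(u) = u(u - 8) / -7
  L_2(u) = u(u - 1) / 56
Then g(u) = 6·L_0(u) + 8·L_1(u) + 190·L_2(u).
Expanding and collecting terms gives g(u) = 3u^2 - u + 6.
Evaluating at u = 11: g(11) = 358.

358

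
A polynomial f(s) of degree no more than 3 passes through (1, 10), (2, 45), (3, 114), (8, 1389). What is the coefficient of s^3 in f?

2

Write f(s) = as^3 + bs^2 + cs + d. Substituting each data point gives a linear system:
  a + b + c + d = 10
  8a + 4b + 2c + d = 45
  27a + 9b + 3c + d = 114
  512a + 64b + 8c + d = 1389
Solving the system yields a = 2, b = 5, c = 6, d = -3.
So f(s) = 2s^3 + 5s^2 + 6s - 3.
The leading coefficient is 2.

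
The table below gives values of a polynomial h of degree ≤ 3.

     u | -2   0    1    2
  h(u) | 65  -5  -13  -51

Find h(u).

Write h(u) = au^3 + bu^2 + cu + d. Substituting each data point gives a linear system:
  -8a + 4b - 2c + d = 65
  d = -5
  a + b + c + d = -13
  8a + 4b + 2c + d = -51
Solving the system yields a = -6, b = 3, c = -5, d = -5.
So h(u) = -6u^3 + 3u^2 - 5u - 5.
Check: h(1) = -13. ✓

h(u) = -6u^3 + 3u^2 - 5u - 5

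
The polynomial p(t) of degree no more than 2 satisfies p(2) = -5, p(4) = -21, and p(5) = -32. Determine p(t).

Using the Lagrange interpolation formula with nodes 2, 4, 5:
  L_0(t) = (t - 4)(t - 5) / 6
  L_1(t) = (t - 2)(t - 5) / -2
  L_2(t) = (t - 2)(t - 4) / 3
Then p(t) = -5·L_0(t) - 21·L_1(t) - 32·L_2(t).
Expanding and collecting terms gives p(t) = -t^2 - 2t + 3.
Check: p(5) = -32. ✓

p(t) = -t^2 - 2t + 3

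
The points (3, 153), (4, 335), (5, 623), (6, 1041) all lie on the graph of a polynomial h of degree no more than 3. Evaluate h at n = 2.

Using the Lagrange interpolation formula with nodes 3, 4, 5, 6:
  L_0(n) = (n - 4)(n - 5)(n - 6) / -6
  L_1(n) = (n - 3)(n - 5)(n - 6) / 2
  L_2(n) = (n - 3)(n - 4)(n - 6) / -2
  L_3(n) = (n - 3)(n - 4)(n - 5) / 6
Then h(n) = 153·L_0(n) + 335·L_1(n) + 623·L_2(n) + 1041·L_3(n).
Expanding and collecting terms gives h(n) = 4n^3 + 5n^2 - n + 3.
Evaluating at n = 2: h(2) = 53.

53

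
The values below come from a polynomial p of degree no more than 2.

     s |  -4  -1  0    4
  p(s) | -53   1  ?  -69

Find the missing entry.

3

The 3 known points determine the degree-2 polynomial uniquely.
Write p(s) = as^2 + bs + c. Substituting each data point gives a linear system:
  16a - 4b + c = -53
  a - b + c = 1
  16a + 4b + c = -69
Solving the system yields a = -4, b = -2, c = 3.
So p(s) = -4s^2 - 2s + 3.
Then p(0) = 3.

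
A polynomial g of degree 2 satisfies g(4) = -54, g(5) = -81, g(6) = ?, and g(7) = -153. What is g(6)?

On equispaced nodes a degree-2 polynomial has vanishing third forward difference, so
  - g(4) + 3·g(5) - 3·g(6) + g(7) = 0.
Substituting the known values and solving for g(6):
  -3·g(6) = 342
  g(6) = -114.

-114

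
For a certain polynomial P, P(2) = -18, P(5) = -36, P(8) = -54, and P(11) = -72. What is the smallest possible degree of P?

Forward differences of the values at x = 2, 5, 8, 11:
  P  : -18  -36  -54  -72
  Δ  : -18  -18  -18
  Δ^2: 0  0
  Δ^3: 0
The first differences are constant (-18) and nonzero, while all higher differences vanish, so the minimal degree is 1.

1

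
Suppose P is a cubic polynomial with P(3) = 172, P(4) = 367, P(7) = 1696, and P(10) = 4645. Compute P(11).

Using the Lagrange interpolation formula with nodes 3, 4, 7, 10:
  L_0(t) = (t - 4)(t - 7)(t - 10) / -28
  L_1(t) = (t - 3)(t - 7)(t - 10) / 18
  L_2(t) = (t - 3)(t - 4)(t - 10) / -36
  L_3(t) = (t - 3)(t - 4)(t - 7) / 126
Then P(t) = 172·L_0(t) + 367·L_1(t) + 1696·L_2(t) + 4645·L_3(t).
Expanding and collecting terms gives P(t) = 4t³ + 6t² + 5t - 5.
Evaluating at t = 11: P(11) = 6100.

6100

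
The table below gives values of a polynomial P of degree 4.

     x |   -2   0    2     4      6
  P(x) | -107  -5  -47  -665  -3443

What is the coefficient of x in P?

Write P(x) = ax^4 + bx^3 + cx^2 + dx + e. Substituting each data point gives a linear system:
  16a - 8b + 4c - 2d + e = -107
  e = -5
  16a + 8b + 4c + 2d + e = -47
  256a + 64b + 16c + 4d + e = -665
  1296a + 216b + 36c + 6d + e = -3443
Solving the system yields a = -3, b = 3, c = -6, d = 3, e = -5.
So P(x) = -3x⁴ + 3x³ - 6x² + 3x - 5.
The coefficient of x is 3.

3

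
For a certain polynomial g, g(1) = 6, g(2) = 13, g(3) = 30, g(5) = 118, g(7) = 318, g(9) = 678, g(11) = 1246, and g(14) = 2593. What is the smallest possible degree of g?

3

Divided differences on the nodes 1, 2, 3, 5, 7, 9, 11, 14:
  order 0: 6  13  30  118  318  678  1246  2593
  order 1: 7  17  44  100  180  284  449
  order 2: 5  9  14  20  26  33
  order 3: 1  1  1  1  1
  order 4: 0  0  0  0
  order 5: 0  0  0
  order 6: 0  0
  order 7: 0
The order-3 divided differences are all 1 (nonzero) and every higher order vanishes, so the data lies on a polynomial of degree exactly 3.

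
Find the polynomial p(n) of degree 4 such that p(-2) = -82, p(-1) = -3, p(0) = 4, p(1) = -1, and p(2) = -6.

Write p(n) = an^4 + bn^3 + cn^2 + dn + e. Substituting each data point gives a linear system:
  16a - 8b + 4c - 2d + e = -82
  a - b + c - d + e = -3
  e = 4
  a + b + c + d + e = -1
  16a + 8b + 4c + 2d + e = -6
Solving the system yields a = -2, b = 6, c = -4, d = -5, e = 4.
So p(n) = -2n^4 + 6n^3 - 4n^2 - 5n + 4.
Check: p(1) = -1. ✓

p(n) = -2n^4 + 6n^3 - 4n^2 - 5n + 4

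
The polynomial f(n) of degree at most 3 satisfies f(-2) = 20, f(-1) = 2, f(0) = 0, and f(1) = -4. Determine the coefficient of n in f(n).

Write f(n) = an^3 + bn^2 + cn + d. Substituting each data point gives a linear system:
  -8a + 4b - 2c + d = 20
  -a + b - c + d = 2
  d = 0
  a + b + c + d = -4
Solving the system yields a = -3, b = -1, c = 0, d = 0.
So f(n) = -3n^3 - n^2.
The coefficient of n is 0.

0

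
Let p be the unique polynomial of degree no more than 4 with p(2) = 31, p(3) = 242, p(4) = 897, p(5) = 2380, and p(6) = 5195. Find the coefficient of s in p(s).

Write p(s) = as^4 + bs^3 + cs^2 + ds + e. Substituting each data point gives a linear system:
  16a + 8b + 4c + 2d + e = 31
  81a + 27b + 9c + 3d + e = 242
  256a + 64b + 16c + 4d + e = 897
  625a + 125b + 25c + 5d + e = 2380
  1296a + 216b + 36c + 6d + e = 5195
Solving the system yields a = 5, b = -6, c = 1, d = -5, e = 5.
So p(s) = 5s^4 - 6s^3 + s^2 - 5s + 5.
The coefficient of s is -5.

-5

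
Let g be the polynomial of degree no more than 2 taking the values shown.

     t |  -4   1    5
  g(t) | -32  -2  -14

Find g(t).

g(t) = -t^2 + 3t - 4

Write g(t) = at^2 + bt + c. Substituting each data point gives a linear system:
  16a - 4b + c = -32
  a + b + c = -2
  25a + 5b + c = -14
Solving the system yields a = -1, b = 3, c = -4.
So g(t) = -t^2 + 3t - 4.
Check: g(-4) = -32. ✓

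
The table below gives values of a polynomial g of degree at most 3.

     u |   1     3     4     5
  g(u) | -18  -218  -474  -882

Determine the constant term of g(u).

Write g(u) = au^3 + bu^2 + cu + d. Substituting each data point gives a linear system:
  a + b + c + d = -18
  27a + 9b + 3c + d = -218
  64a + 16b + 4c + d = -474
  125a + 25b + 5c + d = -882
Solving the system yields a = -6, b = -4, c = -6, d = -2.
So g(u) = -6u^3 - 4u^2 - 6u - 2.
The constant term is -2.

-2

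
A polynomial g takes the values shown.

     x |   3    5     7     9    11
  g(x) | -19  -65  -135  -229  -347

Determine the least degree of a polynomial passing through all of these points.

2

Forward differences of the values at x = 3, 5, 7, 9, 11:
  g  : -19  -65  -135  -229  -347
  Δ  : -46  -70  -94  -118
  Δ^2: -24  -24  -24
  Δ^3: 0  0
  Δ^4: 0
The second differences are constant (-24) and nonzero, while all higher differences vanish, so the minimal degree is 2.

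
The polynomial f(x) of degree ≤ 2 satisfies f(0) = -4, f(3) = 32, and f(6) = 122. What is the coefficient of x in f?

3

Write f(x) = ax^2 + bx + c. Substituting each data point gives a linear system:
  c = -4
  9a + 3b + c = 32
  36a + 6b + c = 122
Solving the system yields a = 3, b = 3, c = -4.
So f(x) = 3x² + 3x - 4.
The coefficient of x is 3.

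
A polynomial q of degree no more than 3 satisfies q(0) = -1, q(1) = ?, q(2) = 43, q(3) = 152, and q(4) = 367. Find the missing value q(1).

4

The 4 known points determine the degree-3 polynomial uniquely.
Write q(t) = at^3 + bt^2 + ct + d. Substituting each data point gives a linear system:
  d = -1
  8a + 4b + 2c + d = 43
  27a + 9b + 3c + d = 152
  64a + 16b + 4c + d = 367
Solving the system yields a = 6, b = -1, c = 0, d = -1.
So q(t) = 6t³ - t² - 1.
Then q(1) = 4.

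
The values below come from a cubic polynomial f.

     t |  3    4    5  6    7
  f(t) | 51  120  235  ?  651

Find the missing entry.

408

The 4 known points determine the degree-3 polynomial uniquely.
Write f(t) = at^3 + bt^2 + ct + d. Substituting each data point gives a linear system:
  27a + 9b + 3c + d = 51
  64a + 16b + 4c + d = 120
  125a + 25b + 5c + d = 235
  343a + 49b + 7c + d = 651
Solving the system yields a = 2, b = -1, c = 2, d = 0.
So f(t) = 2t^3 - t^2 + 2t.
Then f(6) = 408.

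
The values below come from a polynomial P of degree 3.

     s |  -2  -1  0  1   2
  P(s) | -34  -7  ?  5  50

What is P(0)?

The 4 known points determine the degree-3 polynomial uniquely.
Write P(s) = as^3 + bs^2 + cs + d. Substituting each data point gives a linear system:
  -8a + 4b - 2c + d = -34
  -a + b - c + d = -7
  a + b + c + d = 5
  8a + 4b + 2c + d = 50
Solving the system yields a = 5, b = 3, c = 1, d = -4.
So P(s) = 5s^3 + 3s^2 + s - 4.
Then P(0) = -4.

-4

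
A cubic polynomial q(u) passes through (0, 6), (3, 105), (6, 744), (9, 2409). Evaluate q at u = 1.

Forward differences of the values at u = 0, 3, 6, 9:
  q  : 6  105  744  2409
  Δ  : 99  639  1665
  Δ^2: 540  1026
  Δ^3: 486
The third differences are constant, confirming degree 3.
Interpolating (Newton forward form) and evaluating at u = 1 gives q(1) = 9.

9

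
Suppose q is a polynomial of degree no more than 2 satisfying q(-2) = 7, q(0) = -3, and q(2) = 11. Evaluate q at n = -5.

Using the Lagrange interpolation formula with nodes -2, 0, 2:
  L_0(n) = n(n - 2) / 8
  L_1(n) = (n + 2)(n - 2) / -4
  L_2(n) = (n + 2)n / 8
Then q(n) = 7·L_0(n) - 3·L_1(n) + 11·L_2(n).
Expanding and collecting terms gives q(n) = 3n^2 + n - 3.
Evaluating at n = -5: q(-5) = 67.

67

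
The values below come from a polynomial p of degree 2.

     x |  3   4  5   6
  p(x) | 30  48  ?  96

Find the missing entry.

On equispaced nodes a degree-2 polynomial has vanishing third forward difference, so
  - p(3) + 3·p(4) - 3·p(5) + p(6) = 0.
Substituting the known values and solving for p(5):
  -3·p(5) = -210
  p(5) = 70.

70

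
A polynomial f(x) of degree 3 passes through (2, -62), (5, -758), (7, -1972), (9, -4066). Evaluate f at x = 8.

-2894

Write f(x) = ax^3 + bx^2 + cx + d. Substituting each data point gives a linear system:
  8a + 4b + 2c + d = -62
  125a + 25b + 5c + d = -758
  343a + 49b + 7c + d = -1972
  729a + 81b + 9c + d = -4066
Solving the system yields a = -5, b = -5, c = -2, d = 2.
So f(x) = -5x^3 - 5x^2 - 2x + 2.
Then f(8) = -2894.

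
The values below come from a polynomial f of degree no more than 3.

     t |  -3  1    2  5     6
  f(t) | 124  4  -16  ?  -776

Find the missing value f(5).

-436

The 4 known points determine the degree-3 polynomial uniquely.
Write f(t) = at^3 + bt^2 + ct + d. Substituting each data point gives a linear system:
  -27a + 9b - 3c + d = 124
  a + b + c + d = 4
  8a + 4b + 2c + d = -16
  216a + 36b + 6c + d = -776
Solving the system yields a = -4, b = 2, c = 2, d = 4.
So f(t) = -4t³ + 2t² + 2t + 4.
Then f(5) = -436.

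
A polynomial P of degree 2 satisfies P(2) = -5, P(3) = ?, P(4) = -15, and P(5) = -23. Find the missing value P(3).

-9

On equispaced nodes a degree-2 polynomial has vanishing third forward difference, so
  - P(2) + 3·P(3) - 3·P(4) + P(5) = 0.
Substituting the known values and solving for P(3):
  3·P(3) = -27
  P(3) = -9.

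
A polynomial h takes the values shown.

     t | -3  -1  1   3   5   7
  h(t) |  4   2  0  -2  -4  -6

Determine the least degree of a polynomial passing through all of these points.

Forward differences of the values at t = -3, -1, 1, 3, 5, 7:
  h  : 4  2  0  -2  -4  -6
  Δ  : -2  -2  -2  -2  -2
  Δ^2: 0  0  0  0
  Δ^3: 0  0  0
  Δ^4: 0  0
  Δ^5: 0
The first differences are constant (-2) and nonzero, while all higher differences vanish, so the minimal degree is 1.

1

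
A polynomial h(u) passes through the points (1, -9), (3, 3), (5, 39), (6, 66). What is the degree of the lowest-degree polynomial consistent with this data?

Divided differences on the nodes 1, 3, 5, 6:
  order 0: -9  3  39  66
  order 1: 6  18  27
  order 2: 3  3
  order 3: 0
The order-2 divided differences are all 3 (nonzero) and every higher order vanishes, so the data lies on a polynomial of degree exactly 2.

2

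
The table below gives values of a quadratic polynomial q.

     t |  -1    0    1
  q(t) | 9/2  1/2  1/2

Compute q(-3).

49/2

Using the Lagrange interpolation formula with nodes -1, 0, 1:
  L_0(t) = t(t - 1) / 2
  L_1(t) = (t + 1)(t - 1) / -1
  L_2(t) = (t + 1)t / 2
Then q(t) = 9/2·L_0(t) + 1/2·L_1(t) + 1/2·L_2(t).
Expanding and collecting terms gives q(t) = 2t² - 2t + 1/2.
Evaluating at t = -3: q(-3) = 49/2.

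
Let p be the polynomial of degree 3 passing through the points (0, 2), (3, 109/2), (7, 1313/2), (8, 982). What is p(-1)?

-7/2

Using the Lagrange interpolation formula with nodes 0, 3, 7, 8:
  L_0(u) = (u - 3)(u - 7)(u - 8) / -168
  L_1(u) = u(u - 7)(u - 8) / 60
  L_2(u) = u(u - 3)(u - 8) / -28
  L_3(u) = u(u - 3)(u - 7) / 40
Then p(u) = 2·L_0(u) + 109/2·L_1(u) + 1313/2·L_2(u) + 982·L_3(u).
Expanding and collecting terms gives p(u) = 2u^3 - u^2 + (5/2)u + 2.
Evaluating at u = -1: p(-1) = -7/2.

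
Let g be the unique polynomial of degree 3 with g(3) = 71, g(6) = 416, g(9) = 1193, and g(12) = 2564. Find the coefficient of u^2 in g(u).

Write g(u) = au^3 + bu^2 + cu + d. Substituting each data point gives a linear system:
  27a + 9b + 3c + d = 71
  216a + 36b + 6c + d = 416
  729a + 81b + 9c + d = 1193
  1728a + 144b + 12c + d = 2564
Solving the system yields a = 1, b = 6, c = -2, d = -4.
So g(u) = u³ + 6u² - 2u - 4.
The coefficient of u^2 is 6.

6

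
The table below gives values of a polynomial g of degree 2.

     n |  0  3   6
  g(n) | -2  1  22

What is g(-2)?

Using the Lagrange interpolation formula with nodes 0, 3, 6:
  L_0(n) = (n - 3)(n - 6) / 18
  L_1(n) = n(n - 6) / -9
  L_2(n) = n(n - 3) / 18
Then g(n) = -2·L_0(n) + 1·L_1(n) + 22·L_2(n).
Expanding and collecting terms gives g(n) = n^2 - 2n - 2.
Evaluating at n = -2: g(-2) = 6.

6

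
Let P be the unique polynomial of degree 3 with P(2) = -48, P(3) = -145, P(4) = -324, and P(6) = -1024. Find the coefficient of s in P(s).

4

Write P(s) = as^3 + bs^2 + cs + d. Substituting each data point gives a linear system:
  8a + 4b + 2c + d = -48
  27a + 9b + 3c + d = -145
  64a + 16b + 4c + d = -324
  216a + 36b + 6c + d = -1024
Solving the system yields a = -4, b = -5, c = 4, d = -4.
So P(s) = -4s^3 - 5s^2 + 4s - 4.
The coefficient of s is 4.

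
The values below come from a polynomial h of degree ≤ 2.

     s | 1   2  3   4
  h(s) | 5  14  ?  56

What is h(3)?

On equispaced nodes a degree-2 polynomial has vanishing third forward difference, so
  - h(1) + 3·h(2) - 3·h(3) + h(4) = 0.
Substituting the known values and solving for h(3):
  -3·h(3) = -93
  h(3) = 31.

31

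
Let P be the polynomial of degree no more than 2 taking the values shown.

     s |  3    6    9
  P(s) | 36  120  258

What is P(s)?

Write P(s) = as^2 + bs + c. Substituting each data point gives a linear system:
  9a + 3b + c = 36
  36a + 6b + c = 120
  81a + 9b + c = 258
Solving the system yields a = 3, b = 1, c = 6.
So P(s) = 3s^2 + s + 6.
Check: P(9) = 258. ✓

P(s) = 3s^2 + s + 6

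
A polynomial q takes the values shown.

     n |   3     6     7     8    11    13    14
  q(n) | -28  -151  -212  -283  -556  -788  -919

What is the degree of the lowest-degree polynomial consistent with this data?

Divided differences on the nodes 3, 6, 7, 8, 11, 13, 14:
  order 0: -28  -151  -212  -283  -556  -788  -919
  order 1: -41  -61  -71  -91  -116  -131
  order 2: -5  -5  -5  -5  -5
  order 3: 0  0  0  0
  order 4: 0  0  0
  order 5: 0  0
  order 6: 0
The order-2 divided differences are all -5 (nonzero) and every higher order vanishes, so the data lies on a polynomial of degree exactly 2.

2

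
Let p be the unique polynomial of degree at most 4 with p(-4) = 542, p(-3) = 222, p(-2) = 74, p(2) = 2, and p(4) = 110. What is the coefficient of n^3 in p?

Write p(n) = an^4 + bn^3 + cn^2 + dn + e. Substituting each data point gives a linear system:
  256a - 64b + 16c - 4d + e = 542
  81a - 27b + 9c - 3d + e = 222
  16a - 8b + 4c - 2d + e = 74
  16a + 8b + 4c + 2d + e = 2
  256a + 64b + 16c + 4d + e = 110
Solving the system yields a = 1, b = -3, c = 4, d = -6, e = 6.
So p(n) = n⁴ - 3n³ + 4n² - 6n + 6.
The coefficient of n^3 is -3.

-3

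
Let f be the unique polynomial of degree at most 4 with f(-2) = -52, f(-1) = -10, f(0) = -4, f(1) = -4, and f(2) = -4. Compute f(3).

-22

Forward differences of the values at x = -2, -1, 0, 1, 2:
  f  : -52  -10  -4  -4  -4
  Δ  : 42  6  0  0
  Δ^2: -36  -6  0
  Δ^3: 30  6
  Δ^4: -24
The fourth differences are constant, confirming degree 4.
Interpolating (Newton forward form) and evaluating at x = 3 gives f(3) = -22.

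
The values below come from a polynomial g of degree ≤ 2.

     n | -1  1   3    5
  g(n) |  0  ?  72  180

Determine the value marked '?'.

12

The 3 known points determine the degree-2 polynomial uniquely.
Write g(n) = an^2 + bn + c. Substituting each data point gives a linear system:
  a - b + c = 0
  9a + 3b + c = 72
  25a + 5b + c = 180
Solving the system yields a = 6, b = 6, c = 0.
So g(n) = 6n^2 + 6n.
Then g(1) = 12.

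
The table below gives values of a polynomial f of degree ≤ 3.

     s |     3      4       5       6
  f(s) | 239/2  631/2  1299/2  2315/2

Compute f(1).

Forward differences of the values at s = 3, 4, 5, 6:
  f  : 239/2  631/2  1299/2  2315/2
  Δ  : 196  334  508
  Δ^2: 138  174
  Δ^3: 36
The third differences are constant, confirming degree 3.
Interpolating (Newton forward form) and evaluating at s = 1 gives f(1) = -5/2.

-5/2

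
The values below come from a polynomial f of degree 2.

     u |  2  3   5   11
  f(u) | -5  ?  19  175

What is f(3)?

-1

The 3 known points determine the degree-2 polynomial uniquely.
Write f(u) = au^2 + bu + c. Substituting each data point gives a linear system:
  4a + 2b + c = -5
  25a + 5b + c = 19
  121a + 11b + c = 175
Solving the system yields a = 2, b = -6, c = -1.
So f(u) = 2u² - 6u - 1.
Then f(3) = -1.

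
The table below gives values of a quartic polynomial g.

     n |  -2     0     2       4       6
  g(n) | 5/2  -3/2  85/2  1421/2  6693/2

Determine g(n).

Write g(n) = an^4 + bn^3 + cn^2 + dn + e. Substituting each data point gives a linear system:
  16a - 8b + 4c - 2d + e = 5/2
  e = -3/2
  16a + 8b + 4c + 2d + e = 85/2
  256a + 64b + 16c + 4d + e = 1421/2
  1296a + 216b + 36c + 6d + e = 6693/2
Solving the system yields a = 2, b = 4, c = -2, d = -6, e = -3/2.
So g(n) = 2n^4 + 4n^3 - 2n^2 - 6n - 3/2.
Check: g(2) = 85/2. ✓

g(n) = 2n^4 + 4n^3 - 2n^2 - 6n - 3/2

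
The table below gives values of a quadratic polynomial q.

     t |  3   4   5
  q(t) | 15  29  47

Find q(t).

Using the Lagrange interpolation formula with nodes 3, 4, 5:
  L_0(t) = (t - 4)(t - 5) / 2
  L_1(t) = (t - 3)(t - 5) / -1
  L_2(t) = (t - 3)(t - 4) / 2
Then q(t) = 15·L_0(t) + 29·L_1(t) + 47·L_2(t).
Expanding and collecting terms gives q(t) = 2t^2 - 3.
Check: q(4) = 29. ✓

q(t) = 2t^2 - 3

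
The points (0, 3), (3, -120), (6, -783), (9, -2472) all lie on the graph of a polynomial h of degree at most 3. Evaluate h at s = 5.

Write h(s) = as^3 + bs^2 + cs + d. Substituting each data point gives a linear system:
  d = 3
  27a + 9b + 3c + d = -120
  216a + 36b + 6c + d = -783
  729a + 81b + 9c + d = -2472
Solving the system yields a = -3, b = -3, c = -5, d = 3.
So h(s) = -3s³ - 3s² - 5s + 3.
Then h(5) = -472.

-472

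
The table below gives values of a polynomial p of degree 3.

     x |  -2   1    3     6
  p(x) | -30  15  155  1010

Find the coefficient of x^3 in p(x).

Write p(x) = ax^3 + bx^2 + cx + d. Substituting each data point gives a linear system:
  -8a + 4b - 2c + d = -30
  a + b + c + d = 15
  27a + 9b + 3c + d = 155
  216a + 36b + 6c + d = 1010
Solving the system yields a = 4, b = 3, c = 6, d = 2.
So p(x) = 4x^3 + 3x^2 + 6x + 2.
The leading coefficient is 4.

4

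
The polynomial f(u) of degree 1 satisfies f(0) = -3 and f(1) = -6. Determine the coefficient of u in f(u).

-3

Write f(u) = au + b. Substituting each data point gives a linear system:
  b = -3
  a + b = -6
Solving the system yields a = -3, b = -3.
So f(u) = -3u - 3.
The leading coefficient is -3.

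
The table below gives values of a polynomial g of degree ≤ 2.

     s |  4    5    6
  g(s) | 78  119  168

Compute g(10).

444

Using the Lagrange interpolation formula with nodes 4, 5, 6:
  L_0(s) = (s - 5)(s - 6) / 2
  L_1(s) = (s - 4)(s - 6) / -1
  L_2(s) = (s - 4)(s - 5) / 2
Then g(s) = 78·L_0(s) + 119·L_1(s) + 168·L_2(s).
Expanding and collecting terms gives g(s) = 4s^2 + 5s - 6.
Evaluating at s = 10: g(10) = 444.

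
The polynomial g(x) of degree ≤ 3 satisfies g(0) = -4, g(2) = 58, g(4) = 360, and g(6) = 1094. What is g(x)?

Write g(x) = ax^3 + bx^2 + cx + d. Substituting each data point gives a linear system:
  d = -4
  8a + 4b + 2c + d = 58
  64a + 16b + 4c + d = 360
  216a + 36b + 6c + d = 1094
Solving the system yields a = 4, b = 6, c = 3, d = -4.
So g(x) = 4x^3 + 6x^2 + 3x - 4.
Check: g(0) = -4. ✓

g(x) = 4x^3 + 6x^2 + 3x - 4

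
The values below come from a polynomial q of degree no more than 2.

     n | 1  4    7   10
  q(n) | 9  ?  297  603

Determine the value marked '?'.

The 3 known points determine the degree-2 polynomial uniquely.
Write q(n) = an^2 + bn + c. Substituting each data point gives a linear system:
  a + b + c = 9
  49a + 7b + c = 297
  100a + 10b + c = 603
Solving the system yields a = 6, b = 0, c = 3.
So q(n) = 6n² + 3.
Then q(4) = 99.

99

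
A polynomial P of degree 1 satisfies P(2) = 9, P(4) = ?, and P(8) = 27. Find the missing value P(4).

The 2 known points determine the degree-1 polynomial uniquely.
Write P(x) = ax + b. Substituting each data point gives a linear system:
  2a + b = 9
  8a + b = 27
Solving the system yields a = 3, b = 3.
So P(x) = 3x + 3.
Then P(4) = 15.

15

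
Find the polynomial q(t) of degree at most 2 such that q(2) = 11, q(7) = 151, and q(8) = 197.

Using the Lagrange interpolation formula with nodes 2, 7, 8:
  L_0(t) = (t - 7)(t - 8) / 30
  L_1(t) = (t - 2)(t - 8) / -5
  L_2(t) = (t - 2)(t - 7) / 6
Then q(t) = 11·L_0(t) + 151·L_1(t) + 197·L_2(t).
Expanding and collecting terms gives q(t) = 3t² + t - 3.
Check: q(8) = 197. ✓

q(t) = 3t^2 + t - 3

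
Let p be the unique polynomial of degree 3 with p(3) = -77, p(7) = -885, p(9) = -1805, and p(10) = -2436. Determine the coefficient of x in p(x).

6

Write p(x) = ax^3 + bx^2 + cx + d. Substituting each data point gives a linear system:
  27a + 9b + 3c + d = -77
  343a + 49b + 7c + d = -885
  729a + 81b + 9c + d = -1805
  1000a + 100b + 10c + d = -2436
Solving the system yields a = -2, b = -5, c = 6, d = 4.
So p(x) = -2x^3 - 5x^2 + 6x + 4.
The coefficient of x is 6.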